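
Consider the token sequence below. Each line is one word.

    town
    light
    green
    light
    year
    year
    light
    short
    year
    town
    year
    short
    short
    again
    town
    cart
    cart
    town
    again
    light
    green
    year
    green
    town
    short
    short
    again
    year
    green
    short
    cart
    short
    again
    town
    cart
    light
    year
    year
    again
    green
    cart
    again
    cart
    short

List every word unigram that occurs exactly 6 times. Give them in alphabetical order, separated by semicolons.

Unigram counts meeting the condition (exactly 6 times):
  again: 6
  cart: 6
  town: 6

again; cart; town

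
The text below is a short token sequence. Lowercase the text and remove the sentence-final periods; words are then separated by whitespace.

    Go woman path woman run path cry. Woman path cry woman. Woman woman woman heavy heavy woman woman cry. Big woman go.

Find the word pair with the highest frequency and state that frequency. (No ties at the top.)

"woman woman", 4 times

Bigram frequencies (highest first):
  woman woman: 4
  woman path: 2
  path cry: 2
  cry woman: 2
  go woman: 1
  path woman: 1
  … (9 more, each ≤ 1)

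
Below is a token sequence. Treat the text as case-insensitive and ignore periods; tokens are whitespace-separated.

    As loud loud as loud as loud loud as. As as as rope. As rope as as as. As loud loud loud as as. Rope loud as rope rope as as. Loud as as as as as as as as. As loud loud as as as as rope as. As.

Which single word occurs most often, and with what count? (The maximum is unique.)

Unigram frequencies (highest first):
  as: 32
  loud: 12
  rope: 6

"as", 32 times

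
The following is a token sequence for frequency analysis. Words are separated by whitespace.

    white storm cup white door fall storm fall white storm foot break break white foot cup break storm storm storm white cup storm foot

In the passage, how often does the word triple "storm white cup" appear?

Scanning the 22 overlapping trigram windows for "storm white cup":
  position 20–22: storm white cup

1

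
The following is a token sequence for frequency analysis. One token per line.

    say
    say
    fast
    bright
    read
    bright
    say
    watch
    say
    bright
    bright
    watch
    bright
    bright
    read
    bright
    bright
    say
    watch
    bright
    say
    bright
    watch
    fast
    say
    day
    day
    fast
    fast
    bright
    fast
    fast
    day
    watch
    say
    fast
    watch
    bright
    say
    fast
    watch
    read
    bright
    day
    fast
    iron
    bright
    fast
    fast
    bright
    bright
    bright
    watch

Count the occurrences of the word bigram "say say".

1

Scanning the 52 overlapping bigram windows for "say say":
  position 1–2: say say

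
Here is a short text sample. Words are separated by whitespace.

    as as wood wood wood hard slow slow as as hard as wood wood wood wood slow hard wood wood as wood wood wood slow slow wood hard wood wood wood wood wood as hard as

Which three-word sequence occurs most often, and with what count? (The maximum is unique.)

Trigram frequencies (highest first):
  wood wood wood: 7
  as wood wood: 3
  as hard as: 2
  wood wood slow: 2
  hard wood wood: 2
  wood wood as: 2
  … (16 more, each ≤ 1)

"wood wood wood", 7 times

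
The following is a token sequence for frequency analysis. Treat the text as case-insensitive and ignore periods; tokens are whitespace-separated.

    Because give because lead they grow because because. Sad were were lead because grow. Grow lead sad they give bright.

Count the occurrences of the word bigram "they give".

1

Scanning the 19 overlapping bigram windows for "they give":
  position 18–19: they give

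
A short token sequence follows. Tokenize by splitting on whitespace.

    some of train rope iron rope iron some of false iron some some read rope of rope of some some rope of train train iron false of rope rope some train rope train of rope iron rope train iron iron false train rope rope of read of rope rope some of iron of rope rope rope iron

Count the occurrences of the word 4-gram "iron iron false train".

1

Scanning the 54 overlapping 4-gram windows for "iron iron false train":
  position 39–42: iron iron false train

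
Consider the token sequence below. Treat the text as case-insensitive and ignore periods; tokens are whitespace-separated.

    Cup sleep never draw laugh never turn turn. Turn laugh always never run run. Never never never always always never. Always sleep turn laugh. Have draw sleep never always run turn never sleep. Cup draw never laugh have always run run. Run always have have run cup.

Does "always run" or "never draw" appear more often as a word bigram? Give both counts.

"always run" (2 vs 1)

"always run": 2 occurrences
"never draw": 1 occurrence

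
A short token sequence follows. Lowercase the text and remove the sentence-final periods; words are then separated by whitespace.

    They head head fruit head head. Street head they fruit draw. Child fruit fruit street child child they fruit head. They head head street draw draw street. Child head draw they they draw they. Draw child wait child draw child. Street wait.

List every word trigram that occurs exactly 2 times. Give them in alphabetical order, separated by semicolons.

Trigram counts meeting the condition (exactly 2 times):
  head head street: 2
  they head head: 2

head head street; they head head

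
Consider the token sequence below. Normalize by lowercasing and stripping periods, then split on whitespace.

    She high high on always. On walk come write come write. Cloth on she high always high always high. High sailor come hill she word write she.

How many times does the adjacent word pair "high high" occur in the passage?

2

Scanning the 26 overlapping bigram windows for "high high":
  position 2–3: high high
  position 19–20: high high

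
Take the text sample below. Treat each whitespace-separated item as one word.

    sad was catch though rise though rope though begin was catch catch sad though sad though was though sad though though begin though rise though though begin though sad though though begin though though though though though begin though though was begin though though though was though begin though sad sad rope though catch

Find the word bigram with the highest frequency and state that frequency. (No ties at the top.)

"though though", 10 times

Bigram frequencies (highest first):
  though though: 10
  though begin: 6
  begin though: 6
  sad though: 4
  though sad: 4
  though was: 3
  … (15 more, each ≤ 2)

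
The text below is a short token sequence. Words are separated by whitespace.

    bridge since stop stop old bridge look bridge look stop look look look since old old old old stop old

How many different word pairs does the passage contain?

14

20 tokens → 19 bigram windows in total.
Repeated bigrams (each contributes count−1 duplicates):
  old old: 3
  bridge look: 2
  look look: 2
  stop old: 2
5 duplicate windows → 19 − 5 = 14 distinct.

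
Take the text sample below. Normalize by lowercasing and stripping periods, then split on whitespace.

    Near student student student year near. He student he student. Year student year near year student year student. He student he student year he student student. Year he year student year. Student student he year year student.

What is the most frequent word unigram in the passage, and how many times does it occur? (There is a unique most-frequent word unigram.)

Unigram frequencies (highest first):
  student: 16
  year: 11
  he: 7
  near: 3

"student", 16 times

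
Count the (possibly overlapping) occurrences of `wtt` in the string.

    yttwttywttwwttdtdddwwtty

4

Sliding a length-3 window over the 24 characters (22 positions):
  position 4–6: wtt
  position 8–10: wtt
  position 12–14: wtt
  position 21–23: wtt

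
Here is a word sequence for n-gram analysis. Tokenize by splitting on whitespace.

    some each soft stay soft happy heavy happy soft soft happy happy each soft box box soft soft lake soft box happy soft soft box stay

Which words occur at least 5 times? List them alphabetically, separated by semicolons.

Unigram counts meeting the condition (at least 5 times):
  happy: 5
  soft: 10

happy; soft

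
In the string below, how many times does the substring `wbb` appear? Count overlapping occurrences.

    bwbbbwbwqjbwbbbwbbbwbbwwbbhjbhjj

Sliding a length-3 window over the 32 characters (30 positions):
  position 2–4: wbb
  position 12–14: wbb
  position 16–18: wbb
  position 20–22: wbb
  position 24–26: wbb

5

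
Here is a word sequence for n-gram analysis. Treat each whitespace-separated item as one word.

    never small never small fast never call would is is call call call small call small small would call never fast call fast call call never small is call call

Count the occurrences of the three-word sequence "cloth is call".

Scanning the 28 overlapping trigram windows for "cloth is call":
  (none found)

0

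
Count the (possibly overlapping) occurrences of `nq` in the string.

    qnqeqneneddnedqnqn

2

Sliding a length-2 window over the 18 characters (17 positions):
  position 2–3: nq
  position 16–17: nq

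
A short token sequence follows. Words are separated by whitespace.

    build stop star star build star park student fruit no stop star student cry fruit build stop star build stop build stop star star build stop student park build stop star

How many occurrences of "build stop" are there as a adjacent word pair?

6

Scanning the 30 overlapping bigram windows for "build stop":
  position 1–2: build stop
  position 16–17: build stop
  position 19–20: build stop
  position 21–22: build stop
  position 25–26: build stop
  position 29–30: build stop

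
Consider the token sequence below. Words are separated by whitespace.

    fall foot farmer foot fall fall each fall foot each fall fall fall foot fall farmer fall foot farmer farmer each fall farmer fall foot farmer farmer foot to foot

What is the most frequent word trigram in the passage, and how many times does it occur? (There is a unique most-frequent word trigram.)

Trigram frequencies (highest first):
  fall foot farmer: 3
  fall farmer fall: 2
  farmer fall foot: 2
  foot farmer farmer: 2
  foot farmer foot: 1
  farmer foot fall: 1
  … (17 more, each ≤ 1)

"fall foot farmer", 3 times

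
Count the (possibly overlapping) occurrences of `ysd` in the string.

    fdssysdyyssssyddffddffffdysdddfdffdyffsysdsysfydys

3

Sliding a length-3 window over the 50 characters (48 positions):
  position 5–7: ysd
  position 26–28: ysd
  position 40–42: ysd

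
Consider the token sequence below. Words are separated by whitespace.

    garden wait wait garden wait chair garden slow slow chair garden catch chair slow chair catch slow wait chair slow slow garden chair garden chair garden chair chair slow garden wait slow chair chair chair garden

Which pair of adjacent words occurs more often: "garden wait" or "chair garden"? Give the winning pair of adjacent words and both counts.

"garden wait": 3 occurrences
"chair garden": 5 occurrences

"chair garden" (5 vs 3)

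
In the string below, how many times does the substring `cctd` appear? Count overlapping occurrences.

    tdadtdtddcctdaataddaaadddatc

1

Sliding a length-4 window over the 28 characters (25 positions):
  position 10–13: cctd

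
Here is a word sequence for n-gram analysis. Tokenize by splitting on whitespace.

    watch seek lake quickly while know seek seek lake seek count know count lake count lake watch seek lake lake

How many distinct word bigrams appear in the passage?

15

20 tokens → 19 bigram windows in total.
Repeated bigrams (each contributes count−1 duplicates):
  seek lake: 3
  count lake: 2
  watch seek: 2
4 duplicate windows → 19 − 4 = 15 distinct.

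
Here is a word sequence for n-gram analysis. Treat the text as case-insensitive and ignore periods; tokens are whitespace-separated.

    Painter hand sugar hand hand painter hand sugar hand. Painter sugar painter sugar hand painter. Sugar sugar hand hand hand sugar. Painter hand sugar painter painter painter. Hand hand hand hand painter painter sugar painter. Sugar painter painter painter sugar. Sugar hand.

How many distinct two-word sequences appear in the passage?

9

42 tokens → 41 bigram windows in total.
Repeated bigrams (each contributes count−1 duplicates):
  hand hand: 6
  painter sugar: 6
  painter painter: 5
  sugar hand: 5
  sugar painter: 5
  hand painter: 4
  hand sugar: 4
  painter hand: 4
  … (1 more repeated)
32 duplicate windows → 41 − 32 = 9 distinct.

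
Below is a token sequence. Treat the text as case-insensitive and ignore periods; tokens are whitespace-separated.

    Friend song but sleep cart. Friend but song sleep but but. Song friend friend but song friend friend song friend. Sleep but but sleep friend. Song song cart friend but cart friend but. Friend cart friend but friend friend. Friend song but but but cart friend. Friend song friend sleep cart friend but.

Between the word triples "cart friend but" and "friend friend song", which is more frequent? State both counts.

"cart friend but": 5 occurrences
"friend friend song": 3 occurrences

"cart friend but" (5 vs 3)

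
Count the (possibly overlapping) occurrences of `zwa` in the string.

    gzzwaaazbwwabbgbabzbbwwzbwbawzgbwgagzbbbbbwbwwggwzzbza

1

Sliding a length-3 window over the 54 characters (52 positions):
  position 3–5: zwa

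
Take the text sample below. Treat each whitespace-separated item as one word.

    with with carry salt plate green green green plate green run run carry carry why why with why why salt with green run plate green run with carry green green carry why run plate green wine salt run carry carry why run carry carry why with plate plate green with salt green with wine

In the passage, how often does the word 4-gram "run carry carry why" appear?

Scanning the 51 overlapping 4-gram windows for "run carry carry why":
  position 12–15: run carry carry why
  position 38–41: run carry carry why
  position 42–45: run carry carry why

3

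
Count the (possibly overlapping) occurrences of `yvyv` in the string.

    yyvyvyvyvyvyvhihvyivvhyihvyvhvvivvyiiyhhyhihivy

5

Sliding a length-4 window over the 47 characters (44 positions):
  position 2–5: yvyv
  position 4–7: yvyv
  position 6–9: yvyv
  position 8–11: yvyv
  position 10–13: yvyv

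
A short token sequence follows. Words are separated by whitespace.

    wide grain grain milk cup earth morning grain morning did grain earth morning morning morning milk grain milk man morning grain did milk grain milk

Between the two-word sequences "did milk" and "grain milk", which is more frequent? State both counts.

"did milk": 1 occurrence
"grain milk": 3 occurrences

"grain milk" (3 vs 1)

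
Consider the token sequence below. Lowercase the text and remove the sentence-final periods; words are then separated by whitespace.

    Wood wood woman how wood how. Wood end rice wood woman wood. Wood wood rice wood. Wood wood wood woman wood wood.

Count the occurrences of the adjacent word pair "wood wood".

7

Scanning the 21 overlapping bigram windows for "wood wood":
  position 1–2: wood wood
  position 12–13: wood wood
  position 13–14: wood wood
  position 16–17: wood wood
  position 17–18: wood wood
  position 18–19: wood wood
  position 21–22: wood wood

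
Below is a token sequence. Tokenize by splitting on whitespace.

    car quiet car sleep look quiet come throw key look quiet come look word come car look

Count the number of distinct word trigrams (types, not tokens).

17 tokens → 15 trigram windows in total.
Repeated trigrams (each contributes count−1 duplicates):
  look quiet come: 2
1 duplicate windows → 15 − 1 = 14 distinct.

14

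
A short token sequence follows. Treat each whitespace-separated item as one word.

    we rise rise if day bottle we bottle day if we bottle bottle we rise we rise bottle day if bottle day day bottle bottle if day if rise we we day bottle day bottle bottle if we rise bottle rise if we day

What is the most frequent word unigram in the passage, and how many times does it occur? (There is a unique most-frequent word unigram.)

"bottle", 12 times

Unigram frequencies (highest first):
  bottle: 12
  we: 9
  day: 9
  rise: 7
  if: 7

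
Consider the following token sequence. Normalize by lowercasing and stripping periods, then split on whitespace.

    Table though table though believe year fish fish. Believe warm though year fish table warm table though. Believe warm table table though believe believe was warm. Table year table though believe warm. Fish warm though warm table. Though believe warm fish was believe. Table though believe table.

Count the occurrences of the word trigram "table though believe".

Scanning the 45 overlapping trigram windows for "table though believe":
  position 3–5: table though believe
  position 16–18: table though believe
  position 21–23: table though believe
  position 29–31: table though believe
  position 37–39: table though believe
  position 44–46: table though believe

6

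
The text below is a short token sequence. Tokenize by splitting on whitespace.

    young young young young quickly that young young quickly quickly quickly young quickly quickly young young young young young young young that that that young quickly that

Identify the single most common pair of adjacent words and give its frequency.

Bigram frequencies (highest first):
  young young: 10
  young quickly: 4
  quickly quickly: 3
  quickly that: 2
  that young: 2
  quickly young: 2
  … (2 more, each ≤ 2)

"young young", 10 times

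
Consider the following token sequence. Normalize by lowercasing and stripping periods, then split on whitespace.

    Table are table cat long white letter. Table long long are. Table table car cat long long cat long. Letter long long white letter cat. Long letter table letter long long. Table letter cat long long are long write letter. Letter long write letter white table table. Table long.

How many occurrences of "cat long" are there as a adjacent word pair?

5

Scanning the 48 overlapping bigram windows for "cat long":
  position 4–5: cat long
  position 15–16: cat long
  position 18–19: cat long
  position 25–26: cat long
  position 34–35: cat long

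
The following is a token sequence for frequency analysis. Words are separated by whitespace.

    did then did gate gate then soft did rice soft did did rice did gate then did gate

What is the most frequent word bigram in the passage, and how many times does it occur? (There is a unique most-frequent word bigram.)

"did gate", 3 times

Bigram frequencies (highest first):
  did gate: 3
  then did: 2
  gate then: 2
  soft did: 2
  did rice: 2
  did then: 1
  … (5 more, each ≤ 1)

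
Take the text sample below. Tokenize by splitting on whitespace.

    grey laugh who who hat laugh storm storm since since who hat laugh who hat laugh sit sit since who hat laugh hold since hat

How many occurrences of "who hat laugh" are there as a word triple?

Scanning the 23 overlapping trigram windows for "who hat laugh":
  position 4–6: who hat laugh
  position 11–13: who hat laugh
  position 14–16: who hat laugh
  position 20–22: who hat laugh

4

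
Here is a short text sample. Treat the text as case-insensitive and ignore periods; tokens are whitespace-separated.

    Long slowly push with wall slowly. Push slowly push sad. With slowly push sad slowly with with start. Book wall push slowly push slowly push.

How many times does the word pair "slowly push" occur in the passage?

6

Scanning the 24 overlapping bigram windows for "slowly push":
  position 2–3: slowly push
  position 6–7: slowly push
  position 8–9: slowly push
  position 12–13: slowly push
  position 22–23: slowly push
  position 24–25: slowly push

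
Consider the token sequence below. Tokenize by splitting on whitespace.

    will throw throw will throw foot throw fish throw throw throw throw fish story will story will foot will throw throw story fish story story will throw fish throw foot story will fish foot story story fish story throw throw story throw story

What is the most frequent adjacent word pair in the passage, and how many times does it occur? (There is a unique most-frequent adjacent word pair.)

"throw throw", 6 times

Bigram frequencies (highest first):
  throw throw: 6
  will throw: 4
  story will: 4
  throw fish: 3
  fish story: 3
  throw story: 3
  … (13 more, each ≤ 2)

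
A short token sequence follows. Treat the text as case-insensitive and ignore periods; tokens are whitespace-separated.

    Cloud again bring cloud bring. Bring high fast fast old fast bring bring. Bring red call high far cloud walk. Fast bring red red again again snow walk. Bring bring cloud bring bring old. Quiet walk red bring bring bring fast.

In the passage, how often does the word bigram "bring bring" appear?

7

Scanning the 40 overlapping bigram windows for "bring bring":
  position 5–6: bring bring
  position 12–13: bring bring
  position 13–14: bring bring
  position 29–30: bring bring
  position 32–33: bring bring
  position 38–39: bring bring
  position 39–40: bring bring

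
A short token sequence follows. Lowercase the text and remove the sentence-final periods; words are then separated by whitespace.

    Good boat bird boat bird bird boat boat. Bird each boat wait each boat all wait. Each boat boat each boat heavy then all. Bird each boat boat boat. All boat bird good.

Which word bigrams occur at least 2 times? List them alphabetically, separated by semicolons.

bird boat; bird each; boat all; boat bird; boat boat; each boat; wait each

Bigram counts meeting the condition (at least 2 times):
  bird boat: 2
  bird each: 2
  boat all: 2
  boat bird: 4
  boat boat: 4
  each boat: 5
  wait each: 2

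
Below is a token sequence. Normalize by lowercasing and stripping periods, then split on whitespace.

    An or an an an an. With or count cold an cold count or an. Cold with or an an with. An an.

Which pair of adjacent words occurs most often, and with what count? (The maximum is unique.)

"an an", 5 times

Bigram frequencies (highest first):
  an an: 5
  or an: 3
  an with: 2
  with or: 2
  an cold: 2
  an or: 1
  … (7 more, each ≤ 1)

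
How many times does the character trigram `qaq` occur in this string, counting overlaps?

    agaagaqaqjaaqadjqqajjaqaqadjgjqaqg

3

Sliding a length-3 window over the 34 characters (32 positions):
  position 7–9: qaq
  position 23–25: qaq
  position 31–33: qaq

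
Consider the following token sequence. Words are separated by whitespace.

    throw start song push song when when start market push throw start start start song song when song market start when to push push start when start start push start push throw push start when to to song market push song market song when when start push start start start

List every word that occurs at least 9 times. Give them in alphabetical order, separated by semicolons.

push; start

Unigram counts meeting the condition (at least 9 times):
  push: 9
  start: 15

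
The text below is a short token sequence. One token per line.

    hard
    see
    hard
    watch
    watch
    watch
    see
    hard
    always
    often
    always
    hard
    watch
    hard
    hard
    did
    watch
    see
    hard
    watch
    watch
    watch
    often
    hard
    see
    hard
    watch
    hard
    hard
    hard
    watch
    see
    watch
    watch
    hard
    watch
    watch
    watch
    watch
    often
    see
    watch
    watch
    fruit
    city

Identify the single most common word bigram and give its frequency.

Bigram frequencies (highest first):
  watch watch: 9
  hard watch: 6
  see hard: 4
  watch see: 3
  watch hard: 3
  hard hard: 3
  … (13 more, each ≤ 2)

"watch watch", 9 times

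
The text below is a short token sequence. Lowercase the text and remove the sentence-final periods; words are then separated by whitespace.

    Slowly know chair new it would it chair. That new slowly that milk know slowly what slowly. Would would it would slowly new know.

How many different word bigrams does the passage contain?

21

24 tokens → 23 bigram windows in total.
Repeated bigrams (each contributes count−1 duplicates):
  it would: 2
  would it: 2
2 duplicate windows → 23 − 2 = 21 distinct.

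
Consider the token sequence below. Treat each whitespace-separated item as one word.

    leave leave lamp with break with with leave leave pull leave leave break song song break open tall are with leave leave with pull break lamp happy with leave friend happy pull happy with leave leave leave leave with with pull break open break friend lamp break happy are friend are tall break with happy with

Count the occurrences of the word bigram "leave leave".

7

Scanning the 55 overlapping bigram windows for "leave leave":
  position 1–2: leave leave
  position 8–9: leave leave
  position 11–12: leave leave
  position 21–22: leave leave
  position 35–36: leave leave
  position 36–37: leave leave
  position 37–38: leave leave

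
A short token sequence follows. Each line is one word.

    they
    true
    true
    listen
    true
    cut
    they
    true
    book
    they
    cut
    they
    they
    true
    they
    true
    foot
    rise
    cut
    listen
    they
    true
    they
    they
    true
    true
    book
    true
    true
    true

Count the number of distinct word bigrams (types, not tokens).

30 tokens → 29 bigram windows in total.
Repeated bigrams (each contributes count−1 duplicates):
  they true: 6
  true true: 4
  cut they: 2
  they they: 2
  true book: 2
  true they: 2
12 duplicate windows → 29 − 12 = 17 distinct.

17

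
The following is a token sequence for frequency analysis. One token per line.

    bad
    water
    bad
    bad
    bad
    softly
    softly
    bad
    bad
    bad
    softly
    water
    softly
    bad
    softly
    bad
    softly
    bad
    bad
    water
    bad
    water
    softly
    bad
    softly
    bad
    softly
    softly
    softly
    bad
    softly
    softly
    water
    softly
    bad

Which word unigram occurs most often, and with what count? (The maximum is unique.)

"bad", 16 times

Unigram frequencies (highest first):
  bad: 16
  softly: 14
  water: 5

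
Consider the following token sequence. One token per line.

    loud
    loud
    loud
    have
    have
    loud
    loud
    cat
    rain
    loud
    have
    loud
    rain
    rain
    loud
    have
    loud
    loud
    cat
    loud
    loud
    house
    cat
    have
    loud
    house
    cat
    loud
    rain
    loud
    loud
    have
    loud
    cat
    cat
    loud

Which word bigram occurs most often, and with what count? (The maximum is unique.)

"loud loud", 6 times

Bigram frequencies (highest first):
  loud loud: 6
  have loud: 5
  loud have: 4
  loud cat: 3
  rain loud: 3
  cat loud: 3
  … (8 more, each ≤ 2)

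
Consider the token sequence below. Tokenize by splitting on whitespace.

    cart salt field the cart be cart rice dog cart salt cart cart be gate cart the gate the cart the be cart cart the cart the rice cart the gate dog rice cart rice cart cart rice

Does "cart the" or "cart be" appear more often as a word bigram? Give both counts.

"cart the" (5 vs 2)

"cart the": 5 occurrences
"cart be": 2 occurrences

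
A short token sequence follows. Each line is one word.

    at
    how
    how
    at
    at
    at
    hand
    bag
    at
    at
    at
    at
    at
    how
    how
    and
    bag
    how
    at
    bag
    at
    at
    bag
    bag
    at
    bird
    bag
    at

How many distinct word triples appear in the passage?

28 tokens → 26 trigram windows in total.
Repeated trigrams (each contributes count−1 duplicates):
  at at at: 4
  at how how: 2
  bag at at: 2
5 duplicate windows → 26 − 5 = 21 distinct.

21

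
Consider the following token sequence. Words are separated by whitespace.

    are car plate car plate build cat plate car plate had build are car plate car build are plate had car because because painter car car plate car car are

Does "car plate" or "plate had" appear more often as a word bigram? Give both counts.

"car plate" (5 vs 2)

"car plate": 5 occurrences
"plate had": 2 occurrences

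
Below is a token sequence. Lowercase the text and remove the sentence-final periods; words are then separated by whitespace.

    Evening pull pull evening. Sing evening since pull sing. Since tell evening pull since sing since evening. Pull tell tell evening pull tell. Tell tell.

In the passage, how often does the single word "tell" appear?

Scanning the 25 tokens for "tell":
  position 11: tell
  position 19: tell
  position 20: tell
  position 23: tell
  position 24: tell
  position 25: tell

6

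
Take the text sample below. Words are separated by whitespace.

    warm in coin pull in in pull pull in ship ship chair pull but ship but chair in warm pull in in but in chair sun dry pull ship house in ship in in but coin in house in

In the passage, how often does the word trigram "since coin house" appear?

Scanning the 37 overlapping trigram windows for "since coin house":
  (none found)

0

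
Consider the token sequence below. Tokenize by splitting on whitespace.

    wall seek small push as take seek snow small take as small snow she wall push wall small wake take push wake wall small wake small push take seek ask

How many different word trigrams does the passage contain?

27

30 tokens → 28 trigram windows in total.
Repeated trigrams (each contributes count−1 duplicates):
  wall small wake: 2
1 duplicate windows → 28 − 1 = 27 distinct.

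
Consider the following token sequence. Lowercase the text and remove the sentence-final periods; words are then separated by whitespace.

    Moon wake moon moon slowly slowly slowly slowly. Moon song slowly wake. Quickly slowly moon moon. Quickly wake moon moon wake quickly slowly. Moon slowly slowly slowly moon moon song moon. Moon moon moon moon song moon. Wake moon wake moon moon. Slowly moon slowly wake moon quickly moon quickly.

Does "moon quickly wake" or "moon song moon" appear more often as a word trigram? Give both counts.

"moon song moon" (2 vs 1)

"moon quickly wake": 1 occurrence
"moon song moon": 2 occurrences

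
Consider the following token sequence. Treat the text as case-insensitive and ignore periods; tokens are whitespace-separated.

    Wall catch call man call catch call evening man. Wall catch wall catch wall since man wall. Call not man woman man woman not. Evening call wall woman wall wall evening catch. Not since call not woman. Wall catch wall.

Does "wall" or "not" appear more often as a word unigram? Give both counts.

"wall" (10 vs 4)

"wall": 10 occurrences
"not": 4 occurrences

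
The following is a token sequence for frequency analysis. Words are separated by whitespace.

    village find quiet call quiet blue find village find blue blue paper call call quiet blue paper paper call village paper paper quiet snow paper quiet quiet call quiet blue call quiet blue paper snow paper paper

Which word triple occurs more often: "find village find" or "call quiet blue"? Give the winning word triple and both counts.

"call quiet blue" (4 vs 1)

"find village find": 1 occurrence
"call quiet blue": 4 occurrences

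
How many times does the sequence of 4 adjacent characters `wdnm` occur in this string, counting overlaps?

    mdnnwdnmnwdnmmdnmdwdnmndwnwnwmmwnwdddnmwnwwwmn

Sliding a length-4 window over the 46 characters (43 positions):
  position 5–8: wdnm
  position 10–13: wdnm
  position 19–22: wdnm

3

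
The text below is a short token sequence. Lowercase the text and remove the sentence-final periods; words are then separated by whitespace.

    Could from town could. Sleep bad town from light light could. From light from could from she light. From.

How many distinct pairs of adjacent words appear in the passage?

19 tokens → 18 bigram windows in total.
Repeated bigrams (each contributes count−1 duplicates):
  could from: 3
  from light: 2
  light from: 2
4 duplicate windows → 18 − 4 = 14 distinct.

14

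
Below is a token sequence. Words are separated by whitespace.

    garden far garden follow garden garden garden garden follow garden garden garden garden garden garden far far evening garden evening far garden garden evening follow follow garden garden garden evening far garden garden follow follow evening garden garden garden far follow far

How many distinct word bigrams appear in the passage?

15

42 tokens → 41 bigram windows in total.
Repeated bigrams (each contributes count−1 duplicates):
  garden garden: 14
  far garden: 3
  follow garden: 3
  garden evening: 3
  garden far: 3
  garden follow: 3
  evening far: 2
  evening garden: 2
  … (1 more repeated)
26 duplicate windows → 41 − 26 = 15 distinct.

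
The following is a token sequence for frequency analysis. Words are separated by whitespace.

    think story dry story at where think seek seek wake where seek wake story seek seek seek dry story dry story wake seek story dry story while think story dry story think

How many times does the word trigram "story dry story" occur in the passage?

4

Scanning the 30 overlapping trigram windows for "story dry story":
  position 2–4: story dry story
  position 19–21: story dry story
  position 24–26: story dry story
  position 29–31: story dry story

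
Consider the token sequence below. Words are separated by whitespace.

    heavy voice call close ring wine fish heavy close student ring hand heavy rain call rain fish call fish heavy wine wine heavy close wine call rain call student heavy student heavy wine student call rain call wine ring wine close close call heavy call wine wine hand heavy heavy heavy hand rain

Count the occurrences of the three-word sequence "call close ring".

Scanning the 51 overlapping trigram windows for "call close ring":
  position 3–5: call close ring

1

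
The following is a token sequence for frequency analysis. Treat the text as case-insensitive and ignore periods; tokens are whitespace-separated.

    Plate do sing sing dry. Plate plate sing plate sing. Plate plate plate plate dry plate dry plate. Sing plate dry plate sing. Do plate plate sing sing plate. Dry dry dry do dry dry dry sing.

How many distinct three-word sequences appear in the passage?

37 tokens → 35 trigram windows in total.
Repeated trigrams (each contributes count−1 duplicates):
  plate dry plate: 3
  plate sing plate: 3
  dry dry dry: 2
  dry plate sing: 2
  plate plate plate: 2
  plate plate sing: 2
  sing plate dry: 2
9 duplicate windows → 35 − 9 = 26 distinct.

26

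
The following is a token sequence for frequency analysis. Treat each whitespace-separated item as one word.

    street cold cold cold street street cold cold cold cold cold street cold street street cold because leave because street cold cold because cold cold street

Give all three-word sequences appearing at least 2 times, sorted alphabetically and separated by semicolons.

Trigram counts meeting the condition (at least 2 times):
  cold cold cold: 4
  cold cold street: 3
  cold street street: 2
  street cold cold: 3
  street street cold: 2

cold cold cold; cold cold street; cold street street; street cold cold; street street cold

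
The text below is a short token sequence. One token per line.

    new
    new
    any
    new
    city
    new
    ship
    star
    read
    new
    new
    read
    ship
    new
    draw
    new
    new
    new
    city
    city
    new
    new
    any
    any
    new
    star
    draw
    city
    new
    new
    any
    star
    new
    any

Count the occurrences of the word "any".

Scanning the 34 tokens for "any":
  position 3: any
  position 23: any
  position 24: any
  position 31: any
  position 34: any

5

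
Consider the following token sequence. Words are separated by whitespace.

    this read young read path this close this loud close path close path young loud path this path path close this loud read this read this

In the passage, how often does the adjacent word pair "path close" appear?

2

Scanning the 25 overlapping bigram windows for "path close":
  position 11–12: path close
  position 19–20: path close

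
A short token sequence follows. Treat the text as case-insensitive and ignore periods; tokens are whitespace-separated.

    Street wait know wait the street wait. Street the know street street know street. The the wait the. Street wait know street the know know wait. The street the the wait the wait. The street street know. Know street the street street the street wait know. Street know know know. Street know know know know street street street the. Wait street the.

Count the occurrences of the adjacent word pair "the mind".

0

Scanning the 61 overlapping bigram windows for "the mind":
  (none found)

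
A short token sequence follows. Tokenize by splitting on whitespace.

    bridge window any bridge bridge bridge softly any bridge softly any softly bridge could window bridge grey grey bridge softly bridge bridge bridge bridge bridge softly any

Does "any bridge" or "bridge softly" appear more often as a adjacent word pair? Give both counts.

"any bridge": 2 occurrences
"bridge softly": 4 occurrences

"bridge softly" (4 vs 2)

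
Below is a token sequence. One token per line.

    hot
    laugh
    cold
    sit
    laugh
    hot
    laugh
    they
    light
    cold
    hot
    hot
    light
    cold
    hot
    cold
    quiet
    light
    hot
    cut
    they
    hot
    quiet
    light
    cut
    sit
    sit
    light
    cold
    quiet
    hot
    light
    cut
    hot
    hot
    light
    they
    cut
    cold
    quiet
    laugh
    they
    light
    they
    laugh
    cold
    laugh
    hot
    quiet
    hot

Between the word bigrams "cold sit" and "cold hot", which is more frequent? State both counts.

"cold hot" (2 vs 1)

"cold sit": 1 occurrence
"cold hot": 2 occurrences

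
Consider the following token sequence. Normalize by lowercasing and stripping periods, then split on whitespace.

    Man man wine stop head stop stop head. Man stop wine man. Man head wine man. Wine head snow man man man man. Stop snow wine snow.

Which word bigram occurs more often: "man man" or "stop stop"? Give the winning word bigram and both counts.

"man man" (5 vs 1)

"man man": 5 occurrences
"stop stop": 1 occurrence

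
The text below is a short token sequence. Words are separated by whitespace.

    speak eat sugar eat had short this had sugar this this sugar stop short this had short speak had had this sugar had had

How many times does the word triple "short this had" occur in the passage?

2

Scanning the 22 overlapping trigram windows for "short this had":
  position 6–8: short this had
  position 14–16: short this had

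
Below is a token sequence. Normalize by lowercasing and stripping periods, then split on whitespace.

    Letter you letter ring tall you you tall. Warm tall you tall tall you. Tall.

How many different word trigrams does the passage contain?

12

15 tokens → 13 trigram windows in total.
Repeated trigrams (each contributes count−1 duplicates):
  tall you tall: 2
1 duplicate windows → 13 − 1 = 12 distinct.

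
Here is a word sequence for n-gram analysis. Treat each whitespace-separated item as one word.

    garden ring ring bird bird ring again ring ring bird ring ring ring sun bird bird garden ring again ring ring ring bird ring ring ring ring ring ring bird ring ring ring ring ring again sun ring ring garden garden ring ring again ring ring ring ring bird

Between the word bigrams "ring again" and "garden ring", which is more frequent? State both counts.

"ring again": 4 occurrences
"garden ring": 3 occurrences

"ring again" (4 vs 3)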